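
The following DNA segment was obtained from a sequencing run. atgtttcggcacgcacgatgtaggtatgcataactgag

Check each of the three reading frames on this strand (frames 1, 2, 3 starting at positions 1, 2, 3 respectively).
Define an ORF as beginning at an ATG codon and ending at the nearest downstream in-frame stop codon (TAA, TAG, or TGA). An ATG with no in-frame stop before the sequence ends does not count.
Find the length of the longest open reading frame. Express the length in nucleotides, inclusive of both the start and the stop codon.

33

Frame 1: ATG TTT CGG CAC GCA CGA TGT AGG TAT GCA TAA CTG — ATG at 1, stop TAA at 31 → 33 nt.
Frame 2: TGT TTC GGC ACG CAC GAT GTA GGT ATG CAT AAC TGA — ATG at 26, stop TGA at 35 → 12 nt.
Frame 3: GTT TCG GCA CGC ACG ATG TAG GTA TGC ATA ACT GAG — ATG at 18, stop TAG at 21 → 6 nt.
Longest: frame 1, positions 1–33, 33 nt = 11 codons = 10 aa. → 33 nucleotides.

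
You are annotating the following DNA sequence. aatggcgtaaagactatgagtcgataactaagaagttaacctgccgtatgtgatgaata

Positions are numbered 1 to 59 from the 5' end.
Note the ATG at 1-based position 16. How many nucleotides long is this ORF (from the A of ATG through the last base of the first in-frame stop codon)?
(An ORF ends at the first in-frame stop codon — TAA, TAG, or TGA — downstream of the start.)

12

Codons from position 16: ATG (16–18), AGT (19–21), CGA (22–24), TAA (25–27).
TAA is the first in-frame stop; ORF spans 16–27, 12 nucleotides.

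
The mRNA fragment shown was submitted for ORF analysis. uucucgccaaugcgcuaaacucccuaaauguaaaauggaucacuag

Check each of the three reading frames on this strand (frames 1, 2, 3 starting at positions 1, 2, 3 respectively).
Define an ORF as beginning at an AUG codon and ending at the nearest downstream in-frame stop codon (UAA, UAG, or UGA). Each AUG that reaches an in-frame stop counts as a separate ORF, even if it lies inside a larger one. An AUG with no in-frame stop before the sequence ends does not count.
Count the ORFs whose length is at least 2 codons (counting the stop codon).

Frame 1: UUC UCG CCA AUG CGC UAA ACU CCC UAA AUG UAA AAU GGA UCA CUA — AUG at 10, stop UAA at 16 → 9 nt; AUG at 28, stop UAA at 31 → 6 nt.
Frame 2: UCU CGC CAA UGC GCU AAA CUC CCU AAA UGU AAA AUG GAU CAC UAG — AUG at 35, stop UAG at 44 → 12 nt.
Frame 3: CUC GCC AAU GCG CUA AAC UCC CUA AAU GUA AAA UGG AUC ACU — no AUG→stop ORF.
ORFs ≥ 2 codons: frame 1 10–18 (3 codons), frame 1 28–33 (2 codons), frame 2 35–46 (4 codons). Count = 3.

3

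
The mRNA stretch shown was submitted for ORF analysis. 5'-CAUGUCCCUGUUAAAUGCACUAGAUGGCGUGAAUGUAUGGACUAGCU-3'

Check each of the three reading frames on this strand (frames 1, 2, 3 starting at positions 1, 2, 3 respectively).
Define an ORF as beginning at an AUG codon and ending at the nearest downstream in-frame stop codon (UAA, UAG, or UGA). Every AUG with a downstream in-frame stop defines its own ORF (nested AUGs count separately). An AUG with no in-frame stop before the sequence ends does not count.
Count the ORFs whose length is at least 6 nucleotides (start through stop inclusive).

Frame 1: CAU GUC CCU GUU AAA UGC ACU AGA UGG CGU GAA UGU AUG GAC UAG — AUG at 37, stop UAG at 43 → 9 nt.
Frame 2: AUG UCC CUG UUA AAU GCA CUA GAU GGC GUG AAU GUA UGG ACU AGC — no AUG→stop ORF.
Frame 3: UGU CCC UGU UAA AUG CAC UAG AUG GCG UGA AUG UAU GGA CUA GCU — AUG at 15, stop UAG at 21 → 9 nt; AUG at 24, stop UGA at 30 → 9 nt.
ORFs ≥ 6 nucleotides: frame 1 37–45 (9 nucleotides), frame 3 15–23 (9 nucleotides), frame 3 24–32 (9 nucleotides). Count = 3.

3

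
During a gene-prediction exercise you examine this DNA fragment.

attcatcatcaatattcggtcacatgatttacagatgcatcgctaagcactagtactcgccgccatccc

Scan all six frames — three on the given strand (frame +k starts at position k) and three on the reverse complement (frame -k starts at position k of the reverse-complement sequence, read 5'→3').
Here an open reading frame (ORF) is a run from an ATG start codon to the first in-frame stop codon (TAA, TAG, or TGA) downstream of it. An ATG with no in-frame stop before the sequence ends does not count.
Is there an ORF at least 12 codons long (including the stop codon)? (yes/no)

Reverse complement (5'→3'): GGGATGGCGGCGAGTACTAGTGCTTAGCGATGCATCTGTAAATCATGTGACCGAATATTGATGATGAAT
Frame +1: ATT CAT CAT CAA TAT TCG GTC ACA TGA TTT ACA GAT GCA TCG CTA AGC ACT AGT ACT CGC CGC CAT CCC — no ATG→stop ORF.
Frame +2: TTC ATC ATC AAT ATT CGG TCA CAT GAT TTA CAG ATG CAT CGC TAA GCA CTA GTA CTC GCC GCC ATC — ATG at 35, stop TAA at 44 → 12 nt.
Frame +3: TCA TCA TCA ATA TTC GGT CAC ATG ATT TAC AGA TGC ATC GCT AAG CAC TAG TAC TCG CCG CCA TCC — ATG at 24, stop TAG at 51 → 30 nt.
Frame -1: GGG ATG GCG GCG AGT ACT AGT GCT TAG CGA TGC ATC TGT AAA TCA TGT GAC CGA ATA TTG ATG ATG AAT — ATG at 4, stop TAG at 25 → 24 nt.
Frame -2: GGA TGG CGG CGA GTA CTA GTG CTT AGC GAT GCA TCT GTA AAT CAT GTG ACC GAA TAT TGA TGA TGA — no ATG→stop ORF.
Frame -3: GAT GGC GGC GAG TAC TAG TGC TTA GCG ATG CAT CTG TAA ATC ATG TGA CCG AAT ATT GAT GAT GAA — ATG at 30, stop TAA at 39 → 12 nt; ATG at 45, stop TGA at 48 → 6 nt.
Largest ORF found is 10 codons < 12, so no.

no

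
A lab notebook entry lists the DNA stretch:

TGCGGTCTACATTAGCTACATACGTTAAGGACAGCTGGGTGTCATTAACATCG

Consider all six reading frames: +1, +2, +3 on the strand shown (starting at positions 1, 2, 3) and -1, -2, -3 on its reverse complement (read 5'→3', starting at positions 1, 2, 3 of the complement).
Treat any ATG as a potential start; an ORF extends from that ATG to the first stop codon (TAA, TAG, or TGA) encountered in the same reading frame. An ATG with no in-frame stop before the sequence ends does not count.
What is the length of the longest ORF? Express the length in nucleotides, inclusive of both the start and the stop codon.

Reverse complement (5'→3'): CGATGTTAATGACACCCAGCTGTCCTTAACGTATGTAGCTAATGTAGACCGCA
Frame +1: TGC GGT CTA CAT TAG CTA CAT ACG TTA AGG ACA GCT GGG TGT CAT TAA CAT — no ATG→stop ORF.
Frame +2: GCG GTC TAC ATT AGC TAC ATA CGT TAA GGA CAG CTG GGT GTC ATT AAC ATC — no ATG→stop ORF.
Frame +3: CGG TCT ACA TTA GCT ACA TAC GTT AAG GAC AGC TGG GTG TCA TTA ACA TCG — no ATG→stop ORF.
Frame -1: CGA TGT TAA TGA CAC CCA GCT GTC CTT AAC GTA TGT AGC TAA TGT AGA CCG — no ATG→stop ORF.
Frame -2: GAT GTT AAT GAC ACC CAG CTG TCC TTA ACG TAT GTA GCT AAT GTA GAC CGC — no ATG→stop ORF.
Frame -3: ATG TTA ATG ACA CCC AGC TGT CCT TAA CGT ATG TAG CTA ATG TAG ACC GCA — ATG at 3, stop TAA at 27 → 27 nt; ATG at 9, stop TAA at 27 → 21 nt; ATG at 33, stop TAG at 36 → 6 nt; ATG at 42, stop TAG at 45 → 6 nt.
Longest: frame -3, positions 3–29, 27 nt = 9 codons = 8 aa. → 27 nucleotides.

27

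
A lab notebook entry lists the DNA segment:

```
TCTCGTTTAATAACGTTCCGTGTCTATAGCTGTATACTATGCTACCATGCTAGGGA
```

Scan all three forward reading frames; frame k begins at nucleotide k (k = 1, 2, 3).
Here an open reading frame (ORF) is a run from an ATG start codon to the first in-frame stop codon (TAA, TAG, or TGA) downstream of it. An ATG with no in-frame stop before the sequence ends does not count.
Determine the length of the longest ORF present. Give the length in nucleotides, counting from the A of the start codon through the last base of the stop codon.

15

Frame 1: TCT CGT TTA ATA ACG TTC CGT GTC TAT AGC TGT ATA CTA TGC TAC CAT GCT AGG — no ATG→stop ORF.
Frame 2: CTC GTT TAA TAA CGT TCC GTG TCT ATA GCT GTA TAC TAT GCT ACC ATG CTA GGG — no ATG→stop ORF.
Frame 3: TCG TTT AAT AAC GTT CCG TGT CTA TAG CTG TAT ACT ATG CTA CCA TGC TAG GGA — ATG at 39, stop TAG at 51 → 15 nt.
Longest: frame 3, positions 39–53, 15 nt = 5 codons = 4 aa. → 15 nucleotides.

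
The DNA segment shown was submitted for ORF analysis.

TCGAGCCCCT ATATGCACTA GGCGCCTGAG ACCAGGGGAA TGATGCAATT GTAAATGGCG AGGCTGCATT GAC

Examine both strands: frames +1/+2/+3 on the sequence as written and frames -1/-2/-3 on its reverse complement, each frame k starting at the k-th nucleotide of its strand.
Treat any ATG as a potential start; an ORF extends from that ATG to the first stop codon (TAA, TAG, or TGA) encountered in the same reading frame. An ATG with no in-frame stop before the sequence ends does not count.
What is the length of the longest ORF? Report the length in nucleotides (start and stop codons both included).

Reverse complement (5'→3'): GTCAATGCAGCCTCGCCATTTACAATTGCATCATTCCCCTGGTCTCAGGCGCCTAGTGCATATAGGGGCTCGA
Frame +1: TCG AGC CCC TAT ATG CAC TAG GCG CCT GAG ACC AGG GGA ATG ATG CAA TTG TAA ATG GCG AGG CTG CAT TGA — ATG at 13, stop TAG at 19 → 9 nt; ATG at 40, stop TAA at 52 → 15 nt; ATG at 43, stop TAA at 52 → 12 nt; ATG at 55, stop TGA at 70 → 18 nt.
Frame +2: CGA GCC CCT ATA TGC ACT AGG CGC CTG AGA CCA GGG GAA TGA TGC AAT TGT AAA TGG CGA GGC TGC ATT GAC — no ATG→stop ORF.
Frame +3: GAG CCC CTA TAT GCA CTA GGC GCC TGA GAC CAG GGG AAT GAT GCA ATT GTA AAT GGC GAG GCT GCA TTG — no ATG→stop ORF.
Frame -1: GTC AAT GCA GCC TCG CCA TTT ACA ATT GCA TCA TTC CCC TGG TCT CAG GCG CCT AGT GCA TAT AGG GGC TCG — no ATG→stop ORF.
Frame -2: TCA ATG CAG CCT CGC CAT TTA CAA TTG CAT CAT TCC CCT GGT CTC AGG CGC CTA GTG CAT ATA GGG GCT CGA — no ATG→stop ORF.
Frame -3: CAA TGC AGC CTC GCC ATT TAC AAT TGC ATC ATT CCC CTG GTC TCA GGC GCC TAG TGC ATA TAG GGG CTC — no ATG→stop ORF.
Longest: frame +1, positions 55–72, 18 nt = 6 codons = 5 aa. → 18 nucleotides.

18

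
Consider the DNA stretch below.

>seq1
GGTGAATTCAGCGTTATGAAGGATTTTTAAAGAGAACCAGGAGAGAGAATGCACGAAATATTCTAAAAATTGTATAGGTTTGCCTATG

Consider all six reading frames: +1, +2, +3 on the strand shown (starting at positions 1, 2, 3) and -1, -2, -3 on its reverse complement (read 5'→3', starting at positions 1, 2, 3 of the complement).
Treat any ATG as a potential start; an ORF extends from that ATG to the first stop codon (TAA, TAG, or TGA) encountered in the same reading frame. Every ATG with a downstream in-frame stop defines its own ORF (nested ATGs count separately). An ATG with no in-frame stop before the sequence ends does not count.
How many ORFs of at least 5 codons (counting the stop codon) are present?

2

Reverse complement (5'→3'): CATAGGCAAACCTATACAATTTTTAGAATATTTCGTGCATTCTCTCTCCTGGTTCTCTTTAAAAATCCTTCATAACGCTGAATTCACC
Frame +1: GGT GAA TTC AGC GTT ATG AAG GAT TTT TAA AGA GAA CCA GGA GAG AGA ATG CAC GAA ATA TTC TAA AAA TTG TAT AGG TTT GCC TAT — ATG at 16, stop TAA at 28 → 15 nt; ATG at 49, stop TAA at 64 → 18 nt.
Frame +2: GTG AAT TCA GCG TTA TGA AGG ATT TTT AAA GAG AAC CAG GAG AGA GAA TGC ACG AAA TAT TCT AAA AAT TGT ATA GGT TTG CCT ATG — no ATG→stop ORF.
Frame +3: TGA ATT CAG CGT TAT GAA GGA TTT TTA AAG AGA ACC AGG AGA GAG AAT GCA CGA AAT ATT CTA AAA ATT GTA TAG GTT TGC CTA — no ATG→stop ORF.
Frame -1: CAT AGG CAA ACC TAT ACA ATT TTT AGA ATA TTT CGT GCA TTC TCT CTC CTG GTT CTC TTT AAA AAT CCT TCA TAA CGC TGA ATT CAC — no ATG→stop ORF.
Frame -2: ATA GGC AAA CCT ATA CAA TTT TTA GAA TAT TTC GTG CAT TCT CTC TCC TGG TTC TCT TTA AAA ATC CTT CAT AAC GCT GAA TTC ACC — no ATG→stop ORF.
Frame -3: TAG GCA AAC CTA TAC AAT TTT TAG AAT ATT TCG TGC ATT CTC TCT CCT GGT TCT CTT TAA AAA TCC TTC ATA ACG CTG AAT TCA — no ATG→stop ORF.
ORFs ≥ 5 codons: frame +1 16–30 (5 codons), frame +1 49–66 (6 codons). Count = 2.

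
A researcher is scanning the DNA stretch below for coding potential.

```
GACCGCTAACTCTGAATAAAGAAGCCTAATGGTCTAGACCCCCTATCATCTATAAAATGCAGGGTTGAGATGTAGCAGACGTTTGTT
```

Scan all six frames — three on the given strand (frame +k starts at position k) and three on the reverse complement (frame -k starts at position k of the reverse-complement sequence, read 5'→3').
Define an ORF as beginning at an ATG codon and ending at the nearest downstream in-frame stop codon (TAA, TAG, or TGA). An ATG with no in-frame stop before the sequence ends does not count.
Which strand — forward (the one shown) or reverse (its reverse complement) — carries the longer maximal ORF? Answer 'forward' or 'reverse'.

reverse

Reverse complement (5'→3'): AACAAACGTCTGCTACATCTCAACCCTGCATTTTATAGATGATAGGGGGTCTAGACCATTAGGCTTCTTTATTCAGAGTTAGCGGTC
Frame +1: GAC CGC TAA CTC TGA ATA AAG AAG CCT AAT GGT CTA GAC CCC CTA TCA TCT ATA AAA TGC AGG GTT GAG ATG TAG CAG ACG TTT GTT — ATG at 70, stop TAG at 73 → 6 nt.
Frame +2: ACC GCT AAC TCT GAA TAA AGA AGC CTA ATG GTC TAG ACC CCC TAT CAT CTA TAA AAT GCA GGG TTG AGA TGT AGC AGA CGT TTG — ATG at 29, stop TAG at 35 → 9 nt.
Frame +3: CCG CTA ACT CTG AAT AAA GAA GCC TAA TGG TCT AGA CCC CCT ATC ATC TAT AAA ATG CAG GGT TGA GAT GTA GCA GAC GTT TGT — ATG at 57, stop TGA at 66 → 12 nt.
Frame -1: AAC AAA CGT CTG CTA CAT CTC AAC CCT GCA TTT TAT AGA TGA TAG GGG GTC TAG ACC ATT AGG CTT CTT TAT TCA GAG TTA GCG GTC — no ATG→stop ORF.
Frame -2: ACA AAC GTC TGC TAC ATC TCA ACC CTG CAT TTT ATA GAT GAT AGG GGG TCT AGA CCA TTA GGC TTC TTT ATT CAG AGT TAG CGG — no ATG→stop ORF.
Frame -3: CAA ACG TCT GCT ACA TCT CAA CCC TGC ATT TTA TAG ATG ATA GGG GGT CTA GAC CAT TAG GCT TCT TTA TTC AGA GTT AGC GGT — ATG at 39, stop TAG at 60 → 24 nt.
Forward-strand max 12 nt; reverse-strand max 24 nt. The reverse strand has the longer ORF.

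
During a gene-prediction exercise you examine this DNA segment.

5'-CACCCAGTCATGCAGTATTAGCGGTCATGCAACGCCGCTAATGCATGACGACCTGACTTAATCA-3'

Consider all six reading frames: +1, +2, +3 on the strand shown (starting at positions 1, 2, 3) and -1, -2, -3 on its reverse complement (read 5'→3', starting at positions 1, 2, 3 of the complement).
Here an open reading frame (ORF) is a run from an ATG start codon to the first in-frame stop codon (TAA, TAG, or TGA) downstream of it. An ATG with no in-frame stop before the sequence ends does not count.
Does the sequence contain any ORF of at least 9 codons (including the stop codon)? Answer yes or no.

Reverse complement (5'→3'): TGATTAAGTCAGGTCGTCATGCATTAGCGGCGTTGCATGACCGCTAATACTGCATGACTGGGTG
Frame +1: CAC CCA GTC ATG CAG TAT TAG CGG TCA TGC AAC GCC GCT AAT GCA TGA CGA CCT GAC TTA ATC — ATG at 10, stop TAG at 19 → 12 nt.
Frame +2: ACC CAG TCA TGC AGT ATT AGC GGT CAT GCA ACG CCG CTA ATG CAT GAC GAC CTG ACT TAA TCA — ATG at 41, stop TAA at 59 → 21 nt.
Frame +3: CCC AGT CAT GCA GTA TTA GCG GTC ATG CAA CGC CGC TAA TGC ATG ACG ACC TGA CTT AAT — ATG at 27, stop TAA at 39 → 15 nt; ATG at 45, stop TGA at 54 → 12 nt.
Frame -1: TGA TTA AGT CAG GTC GTC ATG CAT TAG CGG CGT TGC ATG ACC GCT AAT ACT GCA TGA CTG GGT — ATG at 19, stop TAG at 25 → 9 nt; ATG at 37, stop TGA at 55 → 21 nt.
Frame -2: GAT TAA GTC AGG TCG TCA TGC ATT AGC GGC GTT GCA TGA CCG CTA ATA CTG CAT GAC TGG GTG — no ATG→stop ORF.
Frame -3: ATT AAG TCA GGT CGT CAT GCA TTA GCG GCG TTG CAT GAC CGC TAA TAC TGC ATG ACT GGG — no ATG→stop ORF.
Largest ORF found is 7 codons < 9, so no.

no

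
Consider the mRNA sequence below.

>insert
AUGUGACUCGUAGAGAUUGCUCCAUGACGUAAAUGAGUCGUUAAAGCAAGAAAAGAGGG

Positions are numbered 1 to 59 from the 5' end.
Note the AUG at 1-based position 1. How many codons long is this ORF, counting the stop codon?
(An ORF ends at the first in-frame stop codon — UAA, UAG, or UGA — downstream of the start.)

2

Codons from position 1: AUG (1–3), UGA (4–6).
UGA is the first in-frame stop; that's 2 codons including the stop.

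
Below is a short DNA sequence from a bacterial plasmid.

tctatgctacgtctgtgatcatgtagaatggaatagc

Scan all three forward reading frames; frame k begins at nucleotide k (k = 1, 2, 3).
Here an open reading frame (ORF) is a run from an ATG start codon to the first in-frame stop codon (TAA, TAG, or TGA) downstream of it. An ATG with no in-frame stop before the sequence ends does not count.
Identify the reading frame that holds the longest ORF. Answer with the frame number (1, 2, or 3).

1

Frame 1: TCT ATG CTA CGT CTG TGA TCA TGT AGA ATG GAA TAG — ATG at 4, stop TGA at 16 → 15 nt; ATG at 28, stop TAG at 34 → 9 nt.
Frame 2: CTA TGC TAC GTC TGT GAT CAT GTA GAA TGG AAT AGC — no ATG→stop ORF.
Frame 3: TAT GCT ACG TCT GTG ATC ATG TAG AAT GGA ATA — ATG at 21, stop TAG at 24 → 6 nt.
Longest ORF is 15 nt in frame 1 (positions 4–18).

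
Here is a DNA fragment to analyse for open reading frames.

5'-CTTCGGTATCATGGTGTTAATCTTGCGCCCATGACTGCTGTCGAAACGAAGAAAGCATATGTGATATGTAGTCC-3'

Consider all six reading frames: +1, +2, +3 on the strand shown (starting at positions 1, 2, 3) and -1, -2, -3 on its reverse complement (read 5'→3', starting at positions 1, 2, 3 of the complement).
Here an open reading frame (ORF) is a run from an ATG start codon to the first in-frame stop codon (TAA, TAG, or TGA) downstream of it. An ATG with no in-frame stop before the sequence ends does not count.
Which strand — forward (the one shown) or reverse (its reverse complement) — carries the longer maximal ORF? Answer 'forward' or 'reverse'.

Reverse complement (5'→3'): GGACTACATATCACATATGCTTTCTTCGTTTCGACAGCAGTCATGGGCGCAAGATTAACACCATGATACCGAAG
Frame +1: CTT CGG TAT CAT GGT GTT AAT CTT GCG CCC ATG ACT GCT GTC GAA ACG AAG AAA GCA TAT GTG ATA TGT AGT — no ATG→stop ORF.
Frame +2: TTC GGT ATC ATG GTG TTA ATC TTG CGC CCA TGA CTG CTG TCG AAA CGA AGA AAG CAT ATG TGA TAT GTA GTC — ATG at 11, stop TGA at 32 → 24 nt; ATG at 59, stop TGA at 62 → 6 nt.
Frame +3: TCG GTA TCA TGG TGT TAA TCT TGC GCC CAT GAC TGC TGT CGA AAC GAA GAA AGC ATA TGT GAT ATG TAG TCC — ATG at 66, stop TAG at 69 → 6 nt.
Frame -1: GGA CTA CAT ATC ACA TAT GCT TTC TTC GTT TCG ACA GCA GTC ATG GGC GCA AGA TTA ACA CCA TGA TAC CGA — ATG at 43, stop TGA at 64 → 24 nt.
Frame -2: GAC TAC ATA TCA CAT ATG CTT TCT TCG TTT CGA CAG CAG TCA TGG GCG CAA GAT TAA CAC CAT GAT ACC GAA — ATG at 17, stop TAA at 56 → 42 nt.
Frame -3: ACT ACA TAT CAC ATA TGC TTT CTT CGT TTC GAC AGC AGT CAT GGG CGC AAG ATT AAC ACC ATG ATA CCG AAG — no ATG→stop ORF.
Forward-strand max 24 nt; reverse-strand max 42 nt. The reverse strand has the longer ORF.

reverse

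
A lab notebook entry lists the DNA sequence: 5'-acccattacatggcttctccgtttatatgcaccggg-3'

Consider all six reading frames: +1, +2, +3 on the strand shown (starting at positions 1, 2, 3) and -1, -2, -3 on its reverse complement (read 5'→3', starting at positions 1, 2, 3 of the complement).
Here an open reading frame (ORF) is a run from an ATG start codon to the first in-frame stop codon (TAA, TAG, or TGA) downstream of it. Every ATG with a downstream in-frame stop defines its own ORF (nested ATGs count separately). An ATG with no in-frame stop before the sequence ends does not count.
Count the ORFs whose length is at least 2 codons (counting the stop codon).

Reverse complement (5'→3'): CCCGGTGCATATAAACGGAGAAGCCATGTAATGGGT
Frame +1: ACC CAT TAC ATG GCT TCT CCG TTT ATA TGC ACC GGG — no ATG→stop ORF.
Frame +2: CCC ATT ACA TGG CTT CTC CGT TTA TAT GCA CCG — no ATG→stop ORF.
Frame +3: CCA TTA CAT GGC TTC TCC GTT TAT ATG CAC CGG — no ATG→stop ORF.
Frame -1: CCC GGT GCA TAT AAA CGG AGA AGC CAT GTA ATG GGT — no ATG→stop ORF.
Frame -2: CCG GTG CAT ATA AAC GGA GAA GCC ATG TAA TGG — ATG at 26, stop TAA at 29 → 6 nt.
Frame -3: CGG TGC ATA TAA ACG GAG AAG CCA TGT AAT GGG — no ATG→stop ORF.
ORFs ≥ 2 codons: frame -2 26–31 (2 codons). Count = 1.

1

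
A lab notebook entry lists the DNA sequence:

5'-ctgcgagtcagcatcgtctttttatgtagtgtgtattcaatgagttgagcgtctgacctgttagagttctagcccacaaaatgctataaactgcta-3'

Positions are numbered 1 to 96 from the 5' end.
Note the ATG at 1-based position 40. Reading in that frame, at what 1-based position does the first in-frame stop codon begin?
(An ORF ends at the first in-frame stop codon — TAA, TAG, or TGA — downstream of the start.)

46

Codons from position 40: ATG (40–42), AGT (43–45), TGA (46–48).
TGA is a stop codon; it begins at position 46.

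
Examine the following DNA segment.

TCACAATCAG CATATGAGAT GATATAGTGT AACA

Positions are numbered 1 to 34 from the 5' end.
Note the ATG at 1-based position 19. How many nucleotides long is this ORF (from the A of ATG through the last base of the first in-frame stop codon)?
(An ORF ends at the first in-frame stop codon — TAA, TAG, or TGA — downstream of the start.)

Codons from position 19: ATG (19–21), ATA (22–24), TAG (25–27).
TAG is the first in-frame stop; ORF spans 19–27, 9 nucleotides.

9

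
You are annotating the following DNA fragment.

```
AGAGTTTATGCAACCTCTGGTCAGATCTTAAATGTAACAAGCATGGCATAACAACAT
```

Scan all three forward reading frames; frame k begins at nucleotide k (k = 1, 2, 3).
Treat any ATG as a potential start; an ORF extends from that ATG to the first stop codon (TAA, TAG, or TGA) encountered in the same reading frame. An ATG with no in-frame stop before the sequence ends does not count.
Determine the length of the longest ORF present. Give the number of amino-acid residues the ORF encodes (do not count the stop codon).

7

Frame 1: AGA GTT TAT GCA ACC TCT GGT CAG ATC TTA AAT GTA ACA AGC ATG GCA TAA CAA CAT — ATG at 43, stop TAA at 49 → 9 nt.
Frame 2: GAG TTT ATG CAA CCT CTG GTC AGA TCT TAA ATG TAA CAA GCA TGG CAT AAC AAC — ATG at 8, stop TAA at 29 → 24 nt; ATG at 32, stop TAA at 35 → 6 nt.
Frame 3: AGT TTA TGC AAC CTC TGG TCA GAT CTT AAA TGT AAC AAG CAT GGC ATA ACA ACA — no ATG→stop ORF.
Longest: frame 2, positions 8–31, 24 nt = 8 codons = 7 aa. → 7 amino acids.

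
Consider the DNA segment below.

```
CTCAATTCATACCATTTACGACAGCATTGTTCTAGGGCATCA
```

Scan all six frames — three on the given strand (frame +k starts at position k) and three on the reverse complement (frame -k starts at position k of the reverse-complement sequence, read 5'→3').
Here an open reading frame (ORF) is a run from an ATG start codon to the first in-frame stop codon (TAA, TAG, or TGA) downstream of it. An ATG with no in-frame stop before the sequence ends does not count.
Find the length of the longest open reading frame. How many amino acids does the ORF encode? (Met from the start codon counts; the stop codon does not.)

3

Reverse complement (5'→3'): TGATGCCCTAGAACAATGCTGTCGTAAATGGTATGAATTGAG
Frame +1: CTC AAT TCA TAC CAT TTA CGA CAG CAT TGT TCT AGG GCA TCA — no ATG→stop ORF.
Frame +2: TCA ATT CAT ACC ATT TAC GAC AGC ATT GTT CTA GGG CAT — no ATG→stop ORF.
Frame +3: CAA TTC ATA CCA TTT ACG ACA GCA TTG TTC TAG GGC ATC — no ATG→stop ORF.
Frame -1: TGA TGC CCT AGA ACA ATG CTG TCG TAA ATG GTA TGA ATT GAG — ATG at 16, stop TAA at 25 → 12 nt; ATG at 28, stop TGA at 34 → 9 nt.
Frame -2: GAT GCC CTA GAA CAA TGC TGT CGT AAA TGG TAT GAA TTG — no ATG→stop ORF.
Frame -3: ATG CCC TAG AAC AAT GCT GTC GTA AAT GGT ATG AAT TGA — ATG at 3, stop TAG at 9 → 9 nt; ATG at 33, stop TGA at 39 → 9 nt.
Longest: frame -1, positions 16–27, 12 nt = 4 codons = 3 aa. → 3 amino acids.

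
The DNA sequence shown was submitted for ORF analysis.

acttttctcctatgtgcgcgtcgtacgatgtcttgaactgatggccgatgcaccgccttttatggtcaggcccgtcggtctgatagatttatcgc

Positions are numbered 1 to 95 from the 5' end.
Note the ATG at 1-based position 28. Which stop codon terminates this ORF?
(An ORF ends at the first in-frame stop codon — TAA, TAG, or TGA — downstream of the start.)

TGA

Codons from position 28: ATG (28–30), TCT (31–33), TGA (34–36).
The first in-frame stop codon is TGA.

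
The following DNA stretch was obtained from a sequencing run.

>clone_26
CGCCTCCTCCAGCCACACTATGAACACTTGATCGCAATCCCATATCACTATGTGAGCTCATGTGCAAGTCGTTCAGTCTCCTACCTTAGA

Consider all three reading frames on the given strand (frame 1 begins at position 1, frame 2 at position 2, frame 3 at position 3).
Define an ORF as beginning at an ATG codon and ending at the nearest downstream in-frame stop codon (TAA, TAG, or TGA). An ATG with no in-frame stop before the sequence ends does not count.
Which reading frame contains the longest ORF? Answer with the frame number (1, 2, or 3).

Frame 1: CGC CTC CTC CAG CCA CAC TAT GAA CAC TTG ATC GCA ATC CCA TAT CAC TAT GTG AGC TCA TGT GCA AGT CGT TCA GTC TCC TAC CTT AGA — no ATG→stop ORF.
Frame 2: GCC TCC TCC AGC CAC ACT ATG AAC ACT TGA TCG CAA TCC CAT ATC ACT ATG TGA GCT CAT GTG CAA GTC GTT CAG TCT CCT ACC TTA — ATG at 20, stop TGA at 29 → 12 nt; ATG at 50, stop TGA at 53 → 6 nt.
Frame 3: CCT CCT CCA GCC ACA CTA TGA ACA CTT GAT CGC AAT CCC ATA TCA CTA TGT GAG CTC ATG TGC AAG TCG TTC AGT CTC CTA CCT TAG — ATG at 60, stop TAG at 87 → 30 nt.
Longest ORF is 30 nt in frame 3 (positions 60–89).

3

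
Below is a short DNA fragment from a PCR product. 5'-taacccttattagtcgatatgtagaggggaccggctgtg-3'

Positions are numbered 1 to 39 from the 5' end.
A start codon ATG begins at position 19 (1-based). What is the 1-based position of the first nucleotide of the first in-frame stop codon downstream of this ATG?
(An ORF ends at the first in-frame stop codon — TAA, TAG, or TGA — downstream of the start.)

Codons from position 19: ATG (19–21), TAG (22–24).
TAG is a stop codon; it begins at position 22.

22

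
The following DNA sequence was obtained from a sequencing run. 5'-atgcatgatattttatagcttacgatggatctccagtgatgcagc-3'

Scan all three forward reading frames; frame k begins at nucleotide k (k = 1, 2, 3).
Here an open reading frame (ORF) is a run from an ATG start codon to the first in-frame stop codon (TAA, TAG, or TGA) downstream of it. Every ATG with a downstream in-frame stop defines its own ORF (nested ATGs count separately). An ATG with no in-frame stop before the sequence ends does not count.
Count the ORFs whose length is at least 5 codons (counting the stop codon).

Frame 1: ATG CAT GAT ATT TTA TAG CTT ACG ATG GAT CTC CAG TGA TGC AGC — ATG at 1, stop TAG at 16 → 18 nt; ATG at 25, stop TGA at 37 → 15 nt.
Frame 2: TGC ATG ATA TTT TAT AGC TTA CGA TGG ATC TCC AGT GAT GCA — no ATG→stop ORF.
Frame 3: GCA TGA TAT TTT ATA GCT TAC GAT GGA TCT CCA GTG ATG CAG — no ATG→stop ORF.
ORFs ≥ 5 codons: frame 1 1–18 (6 codons), frame 1 25–39 (5 codons). Count = 2.

2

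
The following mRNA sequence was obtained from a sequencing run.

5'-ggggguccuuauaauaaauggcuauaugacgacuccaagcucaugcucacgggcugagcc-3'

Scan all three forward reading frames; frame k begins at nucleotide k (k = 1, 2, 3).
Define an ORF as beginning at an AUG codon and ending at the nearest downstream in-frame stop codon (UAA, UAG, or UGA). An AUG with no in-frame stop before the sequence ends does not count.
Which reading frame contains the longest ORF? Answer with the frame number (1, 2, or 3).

Frame 1: GGG GGU CCU UAU AAU AAA UGG CUA UAU GAC GAC UCC AAG CUC AUG CUC ACG GGC UGA GCC — AUG at 43, stop UGA at 55 → 15 nt.
Frame 2: GGG GUC CUU AUA AUA AAU GGC UAU AUG ACG ACU CCA AGC UCA UGC UCA CGG GCU GAG — no AUG→stop ORF.
Frame 3: GGG UCC UUA UAA UAA AUG GCU AUA UGA CGA CUC CAA GCU CAU GCU CAC GGG CUG AGC — AUG at 18, stop UGA at 27 → 12 nt.
Longest ORF is 15 nt in frame 1 (positions 43–57).

1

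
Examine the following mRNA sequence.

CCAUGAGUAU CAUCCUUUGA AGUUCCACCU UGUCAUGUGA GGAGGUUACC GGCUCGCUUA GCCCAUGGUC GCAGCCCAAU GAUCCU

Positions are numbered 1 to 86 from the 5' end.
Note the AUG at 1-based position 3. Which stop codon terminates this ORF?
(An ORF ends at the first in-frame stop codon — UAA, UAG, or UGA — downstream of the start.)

UGA

Codons from position 3: AUG (3–5), AGU (6–8), AUC (9–11), AUC (12–14), CUU (15–17), UGA (18–20).
The first in-frame stop codon is UGA.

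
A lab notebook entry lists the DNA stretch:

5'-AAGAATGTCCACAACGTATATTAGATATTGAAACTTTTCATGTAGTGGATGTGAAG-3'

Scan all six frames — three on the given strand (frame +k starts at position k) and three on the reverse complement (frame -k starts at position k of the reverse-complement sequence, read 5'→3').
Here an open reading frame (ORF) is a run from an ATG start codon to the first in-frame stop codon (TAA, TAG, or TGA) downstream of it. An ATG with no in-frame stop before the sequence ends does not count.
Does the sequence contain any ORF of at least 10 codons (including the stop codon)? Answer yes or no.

no

Reverse complement (5'→3'): CTTCACATCCACTACATGAAAAGTTTCAATATCTAATATACGTTGTGGACATTCTT
Frame +1: AAG AAT GTC CAC AAC GTA TAT TAG ATA TTG AAA CTT TTC ATG TAG TGG ATG TGA — ATG at 40, stop TAG at 43 → 6 nt; ATG at 49, stop TGA at 52 → 6 nt.
Frame +2: AGA ATG TCC ACA ACG TAT ATT AGA TAT TGA AAC TTT TCA TGT AGT GGA TGT GAA — ATG at 5, stop TGA at 29 → 27 nt.
Frame +3: GAA TGT CCA CAA CGT ATA TTA GAT ATT GAA ACT TTT CAT GTA GTG GAT GTG AAG — no ATG→stop ORF.
Frame -1: CTT CAC ATC CAC TAC ATG AAA AGT TTC AAT ATC TAA TAT ACG TTG TGG ACA TTC — ATG at 16, stop TAA at 34 → 21 nt.
Frame -2: TTC ACA TCC ACT ACA TGA AAA GTT TCA ATA TCT AAT ATA CGT TGT GGA CAT TCT — no ATG→stop ORF.
Frame -3: TCA CAT CCA CTA CAT GAA AAG TTT CAA TAT CTA ATA TAC GTT GTG GAC ATT CTT — no ATG→stop ORF.
Largest ORF found is 9 codons < 10, so no.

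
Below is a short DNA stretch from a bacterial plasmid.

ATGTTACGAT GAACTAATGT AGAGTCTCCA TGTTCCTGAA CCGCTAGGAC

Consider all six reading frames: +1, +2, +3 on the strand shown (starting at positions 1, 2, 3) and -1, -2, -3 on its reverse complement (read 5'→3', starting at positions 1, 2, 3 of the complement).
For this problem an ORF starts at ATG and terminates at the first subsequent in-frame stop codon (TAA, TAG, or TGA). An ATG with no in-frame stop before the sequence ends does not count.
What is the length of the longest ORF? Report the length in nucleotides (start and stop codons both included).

Reverse complement (5'→3'): GTCCTAGCGGTTCAGGAACATGGAGACTCTACATTAGTTCATCGTAACAT
Frame +1: ATG TTA CGA TGA ACT AAT GTA GAG TCT CCA TGT TCC TGA ACC GCT AGG — ATG at 1, stop TGA at 10 → 12 nt.
Frame +2: TGT TAC GAT GAA CTA ATG TAG AGT CTC CAT GTT CCT GAA CCG CTA GGA — ATG at 17, stop TAG at 20 → 6 nt.
Frame +3: GTT ACG ATG AAC TAA TGT AGA GTC TCC ATG TTC CTG AAC CGC TAG GAC — ATG at 9, stop TAA at 15 → 9 nt; ATG at 30, stop TAG at 45 → 18 nt.
Frame -1: GTC CTA GCG GTT CAG GAA CAT GGA GAC TCT ACA TTA GTT CAT CGT AAC — no ATG→stop ORF.
Frame -2: TCC TAG CGG TTC AGG AAC ATG GAG ACT CTA CAT TAG TTC ATC GTA ACA — ATG at 20, stop TAG at 35 → 18 nt.
Frame -3: CCT AGC GGT TCA GGA ACA TGG AGA CTC TAC ATT AGT TCA TCG TAA CAT — no ATG→stop ORF.
Longest: frame +3, positions 30–47, 18 nt = 6 codons = 5 aa. → 18 nucleotides.

18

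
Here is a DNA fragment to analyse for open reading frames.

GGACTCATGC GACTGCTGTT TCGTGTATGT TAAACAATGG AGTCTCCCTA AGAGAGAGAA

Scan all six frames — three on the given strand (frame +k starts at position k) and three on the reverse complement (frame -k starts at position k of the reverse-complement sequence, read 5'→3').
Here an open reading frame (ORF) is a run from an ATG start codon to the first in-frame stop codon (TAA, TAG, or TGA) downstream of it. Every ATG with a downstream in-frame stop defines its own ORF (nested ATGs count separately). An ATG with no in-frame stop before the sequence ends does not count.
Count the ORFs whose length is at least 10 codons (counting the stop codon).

Reverse complement (5'→3'): TTCTCTCTCTTAGGGAGACTCCATTGTTTAACATACACGAAACAGCAGTCGCATGAGTCC
Frame +1: GGA CTC ATG CGA CTG CTG TTT CGT GTA TGT TAA ACA ATG GAG TCT CCC TAA GAG AGA GAA — ATG at 7, stop TAA at 31 → 27 nt; ATG at 37, stop TAA at 49 → 15 nt.
Frame +2: GAC TCA TGC GAC TGC TGT TTC GTG TAT GTT AAA CAA TGG AGT CTC CCT AAG AGA GAG — no ATG→stop ORF.
Frame +3: ACT CAT GCG ACT GCT GTT TCG TGT ATG TTA AAC AAT GGA GTC TCC CTA AGA GAG AGA — no ATG→stop ORF.
Frame -1: TTC TCT CTC TTA GGG AGA CTC CAT TGT TTA ACA TAC ACG AAA CAG CAG TCG CAT GAG TCC — no ATG→stop ORF.
Frame -2: TCT CTC TCT TAG GGA GAC TCC ATT GTT TAA CAT ACA CGA AAC AGC AGT CGC ATG AGT — no ATG→stop ORF.
Frame -3: CTC TCT CTT AGG GAG ACT CCA TTG TTT AAC ATA CAC GAA ACA GCA GTC GCA TGA GTC — no ATG→stop ORF.
No ORF reaches 10 codons. Count = 0.

0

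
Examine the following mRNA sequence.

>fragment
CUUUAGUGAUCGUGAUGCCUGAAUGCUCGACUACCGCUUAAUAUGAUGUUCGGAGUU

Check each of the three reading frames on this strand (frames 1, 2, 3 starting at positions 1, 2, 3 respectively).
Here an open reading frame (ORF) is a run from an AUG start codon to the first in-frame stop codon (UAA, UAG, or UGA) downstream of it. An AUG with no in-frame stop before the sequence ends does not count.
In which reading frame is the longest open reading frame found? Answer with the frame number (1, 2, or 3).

Frame 1: CUU UAG UGA UCG UGA UGC CUG AAU GCU CGA CUA CCG CUU AAU AUG AUG UUC GGA GUU — no AUG→stop ORF.
Frame 2: UUU AGU GAU CGU GAU GCC UGA AUG CUC GAC UAC CGC UUA AUA UGA UGU UCG GAG — AUG at 23, stop UGA at 44 → 24 nt.
Frame 3: UUA GUG AUC GUG AUG CCU GAA UGC UCG ACU ACC GCU UAA UAU GAU GUU CGG AGU — AUG at 15, stop UAA at 39 → 27 nt.
Longest ORF is 27 nt in frame 3 (positions 15–41).

3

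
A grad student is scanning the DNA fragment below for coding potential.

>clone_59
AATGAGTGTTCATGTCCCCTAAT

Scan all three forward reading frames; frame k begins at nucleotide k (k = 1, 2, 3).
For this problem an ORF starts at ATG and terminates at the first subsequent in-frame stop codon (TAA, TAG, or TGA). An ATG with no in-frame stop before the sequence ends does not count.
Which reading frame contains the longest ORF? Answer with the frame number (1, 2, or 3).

Frame 1: AAT GAG TGT TCA TGT CCC CTA — no ATG→stop ORF.
Frame 2: ATG AGT GTT CAT GTC CCC TAA — ATG at 2, stop TAA at 20 → 21 nt.
Frame 3: TGA GTG TTC ATG TCC CCT AAT — no ATG→stop ORF.
Longest ORF is 21 nt in frame 2 (positions 2–22).

2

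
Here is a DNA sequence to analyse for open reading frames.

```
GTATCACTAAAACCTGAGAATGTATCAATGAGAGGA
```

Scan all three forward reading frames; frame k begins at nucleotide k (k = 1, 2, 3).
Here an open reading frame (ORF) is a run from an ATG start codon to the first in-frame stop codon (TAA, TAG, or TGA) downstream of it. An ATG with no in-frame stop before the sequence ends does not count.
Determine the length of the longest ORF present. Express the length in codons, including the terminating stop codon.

Frame 1: GTA TCA CTA AAA CCT GAG AAT GTA TCA ATG AGA GGA — no ATG→stop ORF.
Frame 2: TAT CAC TAA AAC CTG AGA ATG TAT CAA TGA GAG — ATG at 20, stop TGA at 29 → 12 nt.
Frame 3: ATC ACT AAA ACC TGA GAA TGT ATC AAT GAG AGG — no ATG→stop ORF.
Longest: frame 2, positions 20–31, 12 nt = 4 codons = 3 aa. → 4 codons.

4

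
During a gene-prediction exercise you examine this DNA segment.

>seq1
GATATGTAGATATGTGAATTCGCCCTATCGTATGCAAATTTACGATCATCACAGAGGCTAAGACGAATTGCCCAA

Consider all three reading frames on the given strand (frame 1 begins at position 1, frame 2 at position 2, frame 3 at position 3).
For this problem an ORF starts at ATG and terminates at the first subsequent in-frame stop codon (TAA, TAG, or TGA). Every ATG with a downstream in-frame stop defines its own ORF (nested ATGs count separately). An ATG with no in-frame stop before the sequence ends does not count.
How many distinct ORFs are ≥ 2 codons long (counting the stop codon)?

3

Frame 1: GAT ATG TAG ATA TGT GAA TTC GCC CTA TCG TAT GCA AAT TTA CGA TCA TCA CAG AGG CTA AGA CGA ATT GCC CAA — ATG at 4, stop TAG at 7 → 6 nt.
Frame 2: ATA TGT AGA TAT GTG AAT TCG CCC TAT CGT ATG CAA ATT TAC GAT CAT CAC AGA GGC TAA GAC GAA TTG CCC — ATG at 32, stop TAA at 59 → 30 nt.
Frame 3: TAT GTA GAT ATG TGA ATT CGC CCT ATC GTA TGC AAA TTT ACG ATC ATC ACA GAG GCT AAG ACG AAT TGC CCA — ATG at 12, stop TGA at 15 → 6 nt.
ORFs ≥ 2 codons: frame 1 4–9 (2 codons), frame 2 32–61 (10 codons), frame 3 12–17 (2 codons). Count = 3.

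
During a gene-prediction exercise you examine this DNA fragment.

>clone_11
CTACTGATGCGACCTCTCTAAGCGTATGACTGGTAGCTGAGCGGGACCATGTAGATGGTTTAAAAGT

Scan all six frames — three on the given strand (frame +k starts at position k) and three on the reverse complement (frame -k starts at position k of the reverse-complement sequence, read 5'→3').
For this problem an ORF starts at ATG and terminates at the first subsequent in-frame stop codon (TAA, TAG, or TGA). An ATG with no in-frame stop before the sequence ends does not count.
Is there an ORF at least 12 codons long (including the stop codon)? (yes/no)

Reverse complement (5'→3'): ACTTTTAAACCATCTACATGGTCCCGCTCAGCTACCAGTCATACGCTTAGAGAGGTCGCATCAGTAG
Frame +1: CTA CTG ATG CGA CCT CTC TAA GCG TAT GAC TGG TAG CTG AGC GGG ACC ATG TAG ATG GTT TAA AAG — ATG at 7, stop TAA at 19 → 15 nt; ATG at 49, stop TAG at 52 → 6 nt; ATG at 55, stop TAA at 61 → 9 nt.
Frame +2: TAC TGA TGC GAC CTC TCT AAG CGT ATG ACT GGT AGC TGA GCG GGA CCA TGT AGA TGG TTT AAA AGT — ATG at 26, stop TGA at 38 → 15 nt.
Frame +3: ACT GAT GCG ACC TCT CTA AGC GTA TGA CTG GTA GCT GAG CGG GAC CAT GTA GAT GGT TTA AAA — no ATG→stop ORF.
Frame -1: ACT TTT AAA CCA TCT ACA TGG TCC CGC TCA GCT ACC AGT CAT ACG CTT AGA GAG GTC GCA TCA GTA — no ATG→stop ORF.
Frame -2: CTT TTA AAC CAT CTA CAT GGT CCC GCT CAG CTA CCA GTC ATA CGC TTA GAG AGG TCG CAT CAG TAG — no ATG→stop ORF.
Frame -3: TTT TAA ACC ATC TAC ATG GTC CCG CTC AGC TAC CAG TCA TAC GCT TAG AGA GGT CGC ATC AGT — ATG at 18, stop TAG at 48 → 33 nt.
Largest ORF found is 11 codons < 12, so no.

no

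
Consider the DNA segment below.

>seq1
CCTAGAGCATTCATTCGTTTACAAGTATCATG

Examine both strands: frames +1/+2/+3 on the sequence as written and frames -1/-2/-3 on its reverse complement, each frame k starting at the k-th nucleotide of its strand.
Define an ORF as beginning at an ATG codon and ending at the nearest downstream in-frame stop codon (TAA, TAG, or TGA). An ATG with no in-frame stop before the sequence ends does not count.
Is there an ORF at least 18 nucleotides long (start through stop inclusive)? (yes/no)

Reverse complement (5'→3'): CATGATACTTGTAAACGAATGAATGCTCTAGG
Frame +1: CCT AGA GCA TTC ATT CGT TTA CAA GTA TCA — no ATG→stop ORF.
Frame +2: CTA GAG CAT TCA TTC GTT TAC AAG TAT CAT — no ATG→stop ORF.
Frame +3: TAG AGC ATT CAT TCG TTT ACA AGT ATC ATG — no ATG→stop ORF.
Frame -1: CAT GAT ACT TGT AAA CGA ATG AAT GCT CTA — no ATG→stop ORF.
Frame -2: ATG ATA CTT GTA AAC GAA TGA ATG CTC TAG — ATG at 2, stop TGA at 20 → 21 nt; ATG at 23, stop TAG at 29 → 9 nt.
Frame -3: TGA TAC TTG TAA ACG AAT GAA TGC TCT AGG — no ATG→stop ORF.
Frame -2 has an ORF of 21 nucleotides (positions 2–22) ≥ 18, so yes.

yes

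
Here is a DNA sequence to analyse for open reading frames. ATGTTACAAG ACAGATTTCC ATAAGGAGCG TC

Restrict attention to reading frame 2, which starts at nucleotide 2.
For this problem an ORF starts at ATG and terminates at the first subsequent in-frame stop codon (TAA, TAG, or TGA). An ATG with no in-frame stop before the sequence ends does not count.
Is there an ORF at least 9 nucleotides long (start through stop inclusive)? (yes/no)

Frame 2: TGT TAC AAG ACA GAT TTC CAT AAG GAG CGT — no ATG→stop ORF.
Largest ORF found is 0 nucleotides < 9, so no.

no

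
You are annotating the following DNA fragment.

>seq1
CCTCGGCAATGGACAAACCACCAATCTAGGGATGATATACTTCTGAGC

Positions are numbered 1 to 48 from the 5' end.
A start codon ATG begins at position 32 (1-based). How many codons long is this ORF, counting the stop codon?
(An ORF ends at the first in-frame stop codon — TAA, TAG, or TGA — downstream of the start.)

Codons from position 32: ATG (32–34), ATA (35–37), TAC (38–40), TTC (41–43), TGA (44–46).
TGA is the first in-frame stop; that's 5 codons including the stop.

5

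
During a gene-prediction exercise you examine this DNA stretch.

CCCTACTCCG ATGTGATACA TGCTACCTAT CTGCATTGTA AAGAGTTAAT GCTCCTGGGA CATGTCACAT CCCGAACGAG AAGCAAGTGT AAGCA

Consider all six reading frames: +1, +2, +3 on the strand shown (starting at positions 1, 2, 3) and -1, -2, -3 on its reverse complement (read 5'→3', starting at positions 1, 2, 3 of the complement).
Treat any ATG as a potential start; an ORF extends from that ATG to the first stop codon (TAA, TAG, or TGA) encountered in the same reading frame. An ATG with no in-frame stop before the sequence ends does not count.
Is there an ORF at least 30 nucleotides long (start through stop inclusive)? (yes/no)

yes

Reverse complement (5'→3'): TGCTTACACTTGCTTCTCGTTCGGGATGTGACATGTCCCAGGAGCATTAACTCTTTACAATGCAGATAGGTAGCATGTATCACATCGGAGTAGGG
Frame +1: CCC TAC TCC GAT GTG ATA CAT GCT ACC TAT CTG CAT TGT AAA GAG TTA ATG CTC CTG GGA CAT GTC ACA TCC CGA ACG AGA AGC AAG TGT AAG — no ATG→stop ORF.
Frame +2: CCT ACT CCG ATG TGA TAC ATG CTA CCT ATC TGC ATT GTA AAG AGT TAA TGC TCC TGG GAC ATG TCA CAT CCC GAA CGA GAA GCA AGT GTA AGC — ATG at 11, stop TGA at 14 → 6 nt; ATG at 20, stop TAA at 47 → 30 nt.
Frame +3: CTA CTC CGA TGT GAT ACA TGC TAC CTA TCT GCA TTG TAA AGA GTT AAT GCT CCT GGG ACA TGT CAC ATC CCG AAC GAG AAG CAA GTG TAA GCA — no ATG→stop ORF.
Frame -1: TGC TTA CAC TTG CTT CTC GTT CGG GAT GTG ACA TGT CCC AGG AGC ATT AAC TCT TTA CAA TGC AGA TAG GTA GCA TGT ATC ACA TCG GAG TAG — no ATG→stop ORF.
Frame -2: GCT TAC ACT TGC TTC TCG TTC GGG ATG TGA CAT GTC CCA GGA GCA TTA ACT CTT TAC AAT GCA GAT AGG TAG CAT GTA TCA CAT CGG AGT AGG — ATG at 26, stop TGA at 29 → 6 nt.
Frame -3: CTT ACA CTT GCT TCT CGT TCG GGA TGT GAC ATG TCC CAG GAG CAT TAA CTC TTT ACA ATG CAG ATA GGT AGC ATG TAT CAC ATC GGA GTA GGG — ATG at 33, stop TAA at 48 → 18 nt.
Frame +2 has an ORF of 30 nucleotides (positions 20–49) ≥ 30, so yes.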